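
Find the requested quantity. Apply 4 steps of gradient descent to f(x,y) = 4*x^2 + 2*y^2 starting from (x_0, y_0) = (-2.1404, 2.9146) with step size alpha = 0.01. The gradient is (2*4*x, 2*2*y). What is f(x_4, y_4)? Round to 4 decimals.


Gradient descent on f(x,y) = 4*x^2 + 2*y^2.
Starting point: (-2.1404, 2.9146), alpha = 0.01
Step 1: grad_x = 2*4*-2.1404 = -17.1232, grad_y = 2*2*2.9146 = 11.6584
  x_1 = -2.1404 - 0.01*-17.1232 = -1.9692
  y_1 = 2.9146 - 0.01*11.6584 = 2.798
Step 2: grad_x = 2*4*-1.9692 = -15.7533, grad_y = 2*2*2.798 = 11.1921
  x_2 = -1.9692 - 0.01*-15.7533 = -1.8116
  y_2 = 2.798 - 0.01*11.1921 = 2.6861
Step 3: grad_x = 2*4*-1.8116 = -14.4931, grad_y = 2*2*2.6861 = 10.7444
  x_3 = -1.8116 - 0.01*-14.4931 = -1.6667
  y_3 = 2.6861 - 0.01*10.7444 = 2.5787
Step 4: grad_x = 2*4*-1.6667 = -13.3336, grad_y = 2*2*2.5787 = 10.3146
  x_4 = -1.6667 - 0.01*-13.3336 = -1.5334
  y_4 = 2.5787 - 0.01*10.3146 = 2.4755
f(-1.5334, 2.4755) = 4*(-1.5334)^2 + 2*2.4755^2 = 21.6611


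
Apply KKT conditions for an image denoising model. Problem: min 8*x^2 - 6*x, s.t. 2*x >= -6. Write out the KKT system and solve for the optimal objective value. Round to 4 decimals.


Step 1: Try lambda = 0 (constraint inactive).
Stationarity: 2*8*x - 6 = 0
x* = 6/(2*8) = 0.375
Check constraint: 2*0.375 = 0.75 >= -6 -- satisfied.
Step 2: Compute optimal value.
f(x*) = 8*0.375^2 - 6*0.375 = -1.125


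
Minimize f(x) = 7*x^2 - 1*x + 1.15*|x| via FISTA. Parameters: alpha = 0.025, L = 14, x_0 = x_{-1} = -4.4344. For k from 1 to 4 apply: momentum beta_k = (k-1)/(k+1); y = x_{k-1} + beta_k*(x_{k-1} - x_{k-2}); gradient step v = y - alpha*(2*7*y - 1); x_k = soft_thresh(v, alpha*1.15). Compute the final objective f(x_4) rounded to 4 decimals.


FISTA on f(x) = 7*x^2 - 1*x + 1.15*|x|
L = 14, alpha = 0.025
Iteration 1: beta = 0.0, y = -4.4344 + 0.0*(-4.4344 + 4.4344) = -4.4344
  grad(y) = -63.0816, v = y - alpha*grad = -2.8574
  prox(v) = soft_thresh(-2.8574, 0.0288) = -2.8286
Iteration 2: beta = 0.3333, y = -2.8286 + 0.3333*(-2.8286 + 4.4344) = -2.2933
  grad(y) = -33.1069, v = y - alpha*grad = -1.4657
  prox(v) = soft_thresh(-1.4657, 0.0288) = -1.4369
Iteration 3: beta = 0.5, y = -1.4369 + 0.5*(-1.4369 + 2.8286) = -0.7411
  grad(y) = -11.3752, v = y - alpha*grad = -0.4567
  prox(v) = soft_thresh(-0.4567, 0.0288) = -0.428
Iteration 4: beta = 0.6, y = -0.428 + 0.6*(-0.428 + 1.4369) = 0.1774
  grad(y) = 1.484, v = y - alpha*grad = 0.1403
  prox(v) = soft_thresh(0.1403, 0.0288) = 0.1116
f(x_4) = 7*0.1116^2 - 1*0.1116 + 1.15*|0.1116| = 0.1039


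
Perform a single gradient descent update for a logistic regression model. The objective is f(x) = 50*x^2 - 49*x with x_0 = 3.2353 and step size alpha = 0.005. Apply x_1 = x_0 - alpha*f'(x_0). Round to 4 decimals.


We compute the gradient at x_0 and apply the update.
f'(x) = 100*x - 49
f'(3.2353) = 100*3.2353 - 49 = 274.53
x_1 = 3.2353 - 0.005*274.53 = 1.8627


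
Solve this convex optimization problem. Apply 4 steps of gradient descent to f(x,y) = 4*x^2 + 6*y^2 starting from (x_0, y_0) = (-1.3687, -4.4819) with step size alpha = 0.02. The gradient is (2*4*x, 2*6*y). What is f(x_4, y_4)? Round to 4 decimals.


Gradient descent on f(x,y) = 4*x^2 + 6*y^2.
Starting point: (-1.3687, -4.4819), alpha = 0.02
Step 1: grad_x = 2*4*-1.3687 = -10.9496, grad_y = 2*6*-4.4819 = -53.7828
  x_1 = -1.3687 - 0.02*-10.9496 = -1.1497
  y_1 = -4.4819 - 0.02*-53.7828 = -3.4062
Step 2: grad_x = 2*4*-1.1497 = -9.1977, grad_y = 2*6*-3.4062 = -40.8749
  x_2 = -1.1497 - 0.02*-9.1977 = -0.9658
  y_2 = -3.4062 - 0.02*-40.8749 = -2.5887
Step 3: grad_x = 2*4*-0.9658 = -7.726, grad_y = 2*6*-2.5887 = -31.0649
  x_3 = -0.9658 - 0.02*-7.726 = -0.8112
  y_3 = -2.5887 - 0.02*-31.0649 = -1.9674
Step 4: grad_x = 2*4*-0.8112 = -6.4899, grad_y = 2*6*-1.9674 = -23.6094
  x_4 = -0.8112 - 0.02*-6.4899 = -0.6814
  y_4 = -1.9674 - 0.02*-23.6094 = -1.4953
f(-0.6814, -1.4953) = 4*(-0.6814)^2 + 6*(-1.4953)^2 = 15.2722


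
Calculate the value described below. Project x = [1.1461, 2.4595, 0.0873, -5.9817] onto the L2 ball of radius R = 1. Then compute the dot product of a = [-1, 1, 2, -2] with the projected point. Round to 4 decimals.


Step 1: Compute ||x|| (intermediates to 6 decimals).
||x|| = sqrt(1.1461^2 + 2.4595^2 + 0.0873^2 + (-5.9817)^2) = 6.568945
Step 2: Project.
Since ||x|| > R, scale = R/||x|| = 1/6.568945 = 0.152231, proj(x) = scale * x
proj(x) = [0.174472, 0.374412, 0.01329, -0.9106]
Step 3: Dot product.
a^T * proj(x) = -1*0.174472 + 1*0.374412 + 2*0.01329 - 2*(-0.9106) = 2.0477


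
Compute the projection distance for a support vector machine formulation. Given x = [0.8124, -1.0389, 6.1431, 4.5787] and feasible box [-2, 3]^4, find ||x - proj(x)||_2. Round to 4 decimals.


Project each component onto [-2, 3].
clip(0.8124) = 0.8124, clip(-1.0389) = -1.0389, clip(6.1431) = 3.0, clip(4.5787) = 3.0
Projection = [0.8124, -1.0389, 3.0, 3.0]
Squared diffs: [0.0, 0.0, 9.8791, 2.4923]
Distance = sqrt(12.3714) = 3.5173


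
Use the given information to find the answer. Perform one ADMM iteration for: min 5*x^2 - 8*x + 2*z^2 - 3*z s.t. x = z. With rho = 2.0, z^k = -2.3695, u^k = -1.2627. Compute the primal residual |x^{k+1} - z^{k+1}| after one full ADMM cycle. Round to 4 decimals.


ADMM iteration with rho = 2.0, z^k = -2.3695, u^k = -1.2627
Step 1: x-update.
Minimize 5*x^2 - 8*x + (2.0/2)*(x + 2.3695 - 1.2627)^2
FOC: (2*5 + 2.0)*x = 8 + 2.0*(-2.3695 + 1.2627)
x^{k+1} = 0.4822
Step 2: z-update.
Minimize 2*z^2 - 3*z + (2.0/2)*(0.4822 - z - 1.2627)^2
FOC: (2*2 + 2.0)*z = 3 + 2.0*(0.4822 - 1.2627)
z^{k+1} = 0.2398
Step 3: u-update.
u^{k+1} = -1.2627 + 0.4822 - 0.2398 = -1.0203
Step 4: Primal residual = |0.4822 - 0.2398| = 0.2424


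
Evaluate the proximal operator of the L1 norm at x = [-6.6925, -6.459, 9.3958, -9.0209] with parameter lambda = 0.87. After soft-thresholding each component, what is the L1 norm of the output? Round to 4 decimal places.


Soft-thresholding with lambda = 0.87:
prox(-6.6925) = sign(-6.6925)*max(|-6.6925| - 0.87, 0) = -5.8225
prox(-6.459) = sign(-6.459)*max(|-6.459| - 0.87, 0) = -5.589
prox(9.3958) = sign(9.3958)*max(|9.3958| - 0.87, 0) = 8.5258
prox(-9.0209) = sign(-9.0209)*max(|-9.0209| - 0.87, 0) = -8.1509
prox(x) = [-5.8225, -5.589, 8.5258, -8.1509]
||prox(x)||_1 = 5.8225 + 5.589 + 8.5258 + 8.1509 = 28.0882


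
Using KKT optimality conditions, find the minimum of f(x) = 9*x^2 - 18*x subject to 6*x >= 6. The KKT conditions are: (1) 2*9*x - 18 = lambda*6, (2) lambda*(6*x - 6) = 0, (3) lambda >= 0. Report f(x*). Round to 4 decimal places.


Step 1: Try lambda = 0 (constraint inactive).
Stationarity: 2*9*x - 18 = 0
x* = 18/(2*9) = 1.0
Check constraint: 6*1.0 = 6.0 >= 6 -- satisfied.
Step 2: Compute optimal value.
f(x*) = 9*1.0^2 - 18*1.0 = -9.0


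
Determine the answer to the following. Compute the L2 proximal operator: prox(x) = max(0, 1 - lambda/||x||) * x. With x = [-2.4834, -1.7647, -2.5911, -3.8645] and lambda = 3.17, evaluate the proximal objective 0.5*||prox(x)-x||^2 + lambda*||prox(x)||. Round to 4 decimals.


Step 1: Compute ||x||.
||x|| = 5.5614
Step 2: Compute scaling factor.
scale = max(0, 1 - 3.17/5.5614) = 0.43
Step 3: prox(x) = [-1.0679, -0.7588, -1.1142, -1.6617]
||prox(x)|| = 2.3914
Step 4: Proximal objective.
0.5*||prox-x||^2 = 5.0245
lambda*||prox|| = 7.5807
Total = 12.6053


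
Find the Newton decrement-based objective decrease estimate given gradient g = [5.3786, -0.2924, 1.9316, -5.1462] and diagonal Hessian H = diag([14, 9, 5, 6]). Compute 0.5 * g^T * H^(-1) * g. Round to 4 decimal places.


Step 1: H is diagonal, so H^(-1) * g = [0.3842, -0.0325, 0.3863, -0.8577].
Step 2: g^T H^(-1) g = sum_i g_i^2 / H_ii
  = (5.3786)^2/14 + (-0.2924)^2/9 + (1.9316)^2/5 + (-5.1462)^2/6
  = 2.0664 + 0.0095 + 0.7462 + 4.4139 = 7.236
Step 3: Objective decrease = 0.5 * g^T H^(-1) g = 3.618


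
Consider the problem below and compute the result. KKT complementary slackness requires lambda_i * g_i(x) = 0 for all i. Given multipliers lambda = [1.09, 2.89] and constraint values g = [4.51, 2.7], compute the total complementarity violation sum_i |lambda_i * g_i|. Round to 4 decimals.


KKT complementary slackness check:
lambda_1 * g_1 = 1.09 * 4.51 = 4.9159
lambda_2 * g_2 = 2.89 * 2.7 = 7.803
Total violation = 4.9159 + 7.803 = 12.7189


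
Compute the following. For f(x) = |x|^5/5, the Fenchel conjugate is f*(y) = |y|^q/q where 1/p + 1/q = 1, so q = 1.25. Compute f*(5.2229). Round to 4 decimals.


The conjugate exponent q satisfies 1/p + 1/q = 1.
p = 5, so q = 5/(5 - 1) = 1.25
|y|^q = 5.2229^1.25 = 7.8957
f*(5.2229) = 7.8957 / 1.25 = 6.3165


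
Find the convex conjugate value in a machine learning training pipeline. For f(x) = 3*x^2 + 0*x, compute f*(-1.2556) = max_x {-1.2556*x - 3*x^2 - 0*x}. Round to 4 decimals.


f*(y) = sup_x {y*x - a*x^2 - b*x} = sup_x {(y-b)*x - a*x^2}
FOC: (y - b) - 2a*x = 0 => x* = (y - b)/(2a)
x* = (-1.2556 - 0)/(2*3) = -0.2093
f*(-1.2556) = (y-b)^2/(4a) = (-1.2556 - 0)^2/(4*3)
= 1.5765/12 = 0.1314


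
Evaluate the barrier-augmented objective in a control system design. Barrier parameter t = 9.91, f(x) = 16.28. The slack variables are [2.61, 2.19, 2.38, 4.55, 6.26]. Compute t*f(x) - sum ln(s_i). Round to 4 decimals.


Step 1: Compute log-barrier.
ln values: [0.9594, 0.7839, 0.8671, 1.5151, 1.8342]
phi = -(0.9594 + 0.7839 + 0.8671 + 1.5151 + 1.8342) = -5.9597
Step 2: Compute augmented objective.
t*f(x) = 9.91*16.28 = 161.3348
Total = 161.3348 - 5.9597 = 155.3751


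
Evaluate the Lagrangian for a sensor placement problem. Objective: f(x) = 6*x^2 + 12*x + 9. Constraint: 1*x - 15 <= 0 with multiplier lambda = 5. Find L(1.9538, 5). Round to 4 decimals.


Step 1: Evaluate f(x).
f(1.9538) = 6*1.9538^2 + 12*1.9538 + 9 = 55.3496
Step 2: Evaluate g(x).
g(1.9538) = 1*1.9538 - 15 = -13.0462
Step 3: Compute Lagrangian.
L = 55.3496 + 5*-13.0462 = -9.8814


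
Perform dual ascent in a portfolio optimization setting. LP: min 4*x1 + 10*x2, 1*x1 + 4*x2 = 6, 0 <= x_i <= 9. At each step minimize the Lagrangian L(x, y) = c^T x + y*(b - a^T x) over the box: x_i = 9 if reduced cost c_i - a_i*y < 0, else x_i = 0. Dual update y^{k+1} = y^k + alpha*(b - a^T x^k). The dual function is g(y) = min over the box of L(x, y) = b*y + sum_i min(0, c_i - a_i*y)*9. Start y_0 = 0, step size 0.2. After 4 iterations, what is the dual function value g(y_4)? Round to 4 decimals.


Dual ascent for LP: min 4*x1 + 10*x2, 1*x1 + 4*x2 = 6, 0 <= x_i <= 9
Step 1: y^k = 0.0, reduced costs: (4.0, 10.0)
  x^k = (0.0, 0.0), subgradient = b - a^T x = 6.0
  y^{k+1} = 0.0 + 0.2*6.0 = 1.2
Step 2: y^k = 1.2, reduced costs: (2.8, 5.2)
  x^k = (0.0, 0.0), subgradient = b - a^T x = 6.0
  y^{k+1} = 1.2 + 0.2*6.0 = 2.4
Step 3: y^k = 2.4, reduced costs: (1.6, 0.4)
  x^k = (0.0, 0.0), subgradient = b - a^T x = 6.0
  y^{k+1} = 2.4 + 0.2*6.0 = 3.6
Step 4: y^k = 3.6, reduced costs: (0.4, -4.4)
  x^k = (0.0, 9.0), subgradient = b - a^T x = -30.0
  y^{k+1} = 3.6 + 0.2*-30.0 = -2.4
Dual objective at y_4 = -2.4: reduced costs (6.4, 19.6), box minimizer x = (0.0, 0.0)
g(y_4) = b*y + (c1 - a1*y)*x1 + (c2 - a2*y)*x2 = 6*(-2.4) + 6.4*0.0 + 19.6*0.0 = -14.4 + 0.0 + 0.0 = -14.4


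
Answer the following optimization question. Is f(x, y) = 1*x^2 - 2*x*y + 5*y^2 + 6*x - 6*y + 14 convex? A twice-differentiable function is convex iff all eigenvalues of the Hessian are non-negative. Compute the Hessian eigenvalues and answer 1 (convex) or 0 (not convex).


The Hessian of f(x,y) = 1*x^2 - 2*x*y + 5*y^2 + 6*x - 6*y + 14 is:
H = [[2, -2], [-2, 10]]
Trace = 2 + 10 = 12
Determinant = 2*10 - (-2)^2 = 16
Discriminant = (12)^2 - 4*16 = 80.0
Eigenvalues: lambda_1 = 1.5279, lambda_2 = 10.4721
The function is convex.

1


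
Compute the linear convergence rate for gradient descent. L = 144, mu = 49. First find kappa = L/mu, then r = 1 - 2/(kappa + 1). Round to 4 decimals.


Step 1: Compute the condition number.
kappa = L/mu = 144/49 = 2.9388
Step 2: Compute the convergence rate.
r = 1 - 2/(kappa + 1) = 1 - 2*mu/(L + mu) = (L - mu)/(L + mu) = 95/193 = 0.4922


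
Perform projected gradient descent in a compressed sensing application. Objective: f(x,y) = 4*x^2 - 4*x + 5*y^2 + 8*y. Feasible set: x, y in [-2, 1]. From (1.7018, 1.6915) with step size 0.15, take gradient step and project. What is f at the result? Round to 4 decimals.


Step 1: Compute gradient at (1.7018, 1.6915).
grad_x = 2*4*1.7018 - 4 = 9.6144
grad_y = 2*5*1.6915 + 8 = 24.915
Step 2: Gradient step.
x_raw = 1.7018 - 0.15*9.6144 = 0.2596
y_raw = 1.6915 - 0.15*24.915 = -2.0458
Step 3: Project onto [-2, 1].
x_proj = clip(0.2596) = 0.2596
y_proj = clip(-2.0458) = -2.0
Step 4: Evaluate f.
f(0.2596, -2.0) = 3.2311


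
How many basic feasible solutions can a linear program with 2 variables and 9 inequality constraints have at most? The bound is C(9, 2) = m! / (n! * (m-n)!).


Each vertex corresponds to some choice of n active constraints out of m, so the number of vertices is at most C(m, n) = m! / (n!(m-n)!).
m = 9, n = 2
Numerator: 9 * 8
Denominator: 2! = 2
C(9, 2) = 36


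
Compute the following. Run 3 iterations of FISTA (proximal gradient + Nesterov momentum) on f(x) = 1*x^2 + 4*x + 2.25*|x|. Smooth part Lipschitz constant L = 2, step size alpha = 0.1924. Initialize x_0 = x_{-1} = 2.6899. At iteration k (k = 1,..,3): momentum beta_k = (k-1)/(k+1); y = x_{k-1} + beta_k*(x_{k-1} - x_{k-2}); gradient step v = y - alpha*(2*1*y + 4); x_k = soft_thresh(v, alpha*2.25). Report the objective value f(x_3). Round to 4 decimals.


FISTA on f(x) = 1*x^2 + 4*x + 2.25*|x|
L = 2, alpha = 0.1924
Iteration 1: beta = 0.0, y = 2.6899 + 0.0*(2.6899 - 2.6899) = 2.6899
  grad(y) = 9.3798, v = y - alpha*grad = 0.8852
  prox(v) = soft_thresh(0.8852, 0.4329) = 0.4523
Iteration 2: beta = 0.3333, y = 0.4523 + 0.3333*(0.4523 - 2.6899) = -0.2935
  grad(y) = 3.4129, v = y - alpha*grad = -0.9502
  prox(v) = soft_thresh(-0.9502, 0.4329) = -0.5173
Iteration 3: beta = 0.5, y = -0.5173 + 0.5*(-0.5173 - 0.4523) = -1.0021
  grad(y) = 1.9958, v = y - alpha*grad = -1.3861
  prox(v) = soft_thresh(-1.3861, 0.4329) = -0.9532
f(x_3) = 1*(-0.9532)^2 + 4*(-0.9532) + 2.25*|-0.9532| = -0.7595


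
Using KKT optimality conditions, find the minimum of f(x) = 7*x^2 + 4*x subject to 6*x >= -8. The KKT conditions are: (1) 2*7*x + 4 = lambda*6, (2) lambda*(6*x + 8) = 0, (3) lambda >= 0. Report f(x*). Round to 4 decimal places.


Step 1: Try lambda = 0 (constraint inactive).
Stationarity: 2*7*x + 4 = 0
x* = -4/(2*7) = -2/7 = -0.2857 (rounded; the exact value -2/7 is used below)
Check constraint: 6*-0.2857 = -1.7142 >= -8 -- satisfied.
Step 2: Compute optimal value.
f(x*) = 7*(-2/7)^2 + 4*(-2/7) = -0.5714


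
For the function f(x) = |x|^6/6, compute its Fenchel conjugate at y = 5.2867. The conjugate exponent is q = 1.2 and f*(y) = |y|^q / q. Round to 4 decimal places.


The conjugate exponent q satisfies 1/p + 1/q = 1.
p = 6, so q = 6/(6 - 1) = 1.2
|y|^q = 5.2867^1.2 = 7.376
f*(5.2867) = 7.376 / 1.2 = 6.1467


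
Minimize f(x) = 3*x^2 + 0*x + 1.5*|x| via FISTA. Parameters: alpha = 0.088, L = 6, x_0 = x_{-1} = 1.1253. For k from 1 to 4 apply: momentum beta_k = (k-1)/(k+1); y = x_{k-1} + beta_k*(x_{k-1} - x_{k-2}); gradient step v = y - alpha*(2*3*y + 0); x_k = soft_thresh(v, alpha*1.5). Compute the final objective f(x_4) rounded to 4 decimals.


FISTA on f(x) = 3*x^2 + 0*x + 1.5*|x|
L = 6, alpha = 0.088
Iteration 1: beta = 0.0, y = 1.1253 + 0.0*(1.1253 - 1.1253) = 1.1253
  grad(y) = 6.7518, v = y - alpha*grad = 0.5311
  prox(v) = soft_thresh(0.5311, 0.132) = 0.3991
Iteration 2: beta = 0.3333, y = 0.3991 + 0.3333*(0.3991 - 1.1253) = 0.1571
  grad(y) = 0.9425, v = y - alpha*grad = 0.0741
  prox(v) = soft_thresh(0.0741, 0.132) = 0.0
Iteration 3: beta = 0.5, y = 0.0 + 0.5*(0.0 - 0.3991) = -0.1996
  grad(y) = -1.1974, v = y - alpha*grad = -0.0942
  prox(v) = soft_thresh(-0.0942, 0.132) = 0.0
Iteration 4: beta = 0.6, y = 0.0 + 0.6*(0.0 - 0.0) = 0.0
  grad(y) = 0.0, v = y - alpha*grad = 0.0
  prox(v) = soft_thresh(0.0, 0.132) = 0.0
f(x_4) = 3*0.0^2 + 0*0.0 + 1.5*|0.0| = 0.0


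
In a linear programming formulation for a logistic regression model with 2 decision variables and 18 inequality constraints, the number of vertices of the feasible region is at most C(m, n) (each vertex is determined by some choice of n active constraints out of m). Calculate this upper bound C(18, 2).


Each vertex corresponds to some choice of n active constraints out of m, so the number of vertices is at most C(m, n) = m! / (n!(m-n)!).
m = 18, n = 2
Numerator: 18 * 17
Denominator: 2! = 2
C(18, 2) = 153


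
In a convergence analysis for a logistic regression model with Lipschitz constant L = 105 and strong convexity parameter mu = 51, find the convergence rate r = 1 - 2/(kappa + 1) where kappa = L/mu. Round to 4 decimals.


Step 1: Compute the condition number.
kappa = L/mu = 105/51 = 2.0588
Step 2: Compute the convergence rate.
r = 1 - 2/(kappa + 1) = 1 - 2*mu/(L + mu) = (L - mu)/(L + mu) = 54/156 = 0.3462


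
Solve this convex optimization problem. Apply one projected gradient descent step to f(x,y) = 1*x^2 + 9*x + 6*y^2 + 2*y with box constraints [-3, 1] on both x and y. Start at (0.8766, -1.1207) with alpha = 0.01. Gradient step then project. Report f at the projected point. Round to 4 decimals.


Step 1: Compute gradient at (0.8766, -1.1207).
grad_x = 2*1*0.8766 + 9 = 10.7532
grad_y = 2*6*-1.1207 + 2 = -11.4484
Step 2: Gradient step.
x_raw = 0.8766 - 0.01*10.7532 = 0.7691
y_raw = -1.1207 - 0.01*-11.4484 = -1.0062
Step 3: Project onto [-3, 1].
x_proj = clip(0.7691) = 0.7691
y_proj = clip(-1.0062) = -1.0062
Step 4: Evaluate f.
f(0.7691, -1.0062) = 11.5755


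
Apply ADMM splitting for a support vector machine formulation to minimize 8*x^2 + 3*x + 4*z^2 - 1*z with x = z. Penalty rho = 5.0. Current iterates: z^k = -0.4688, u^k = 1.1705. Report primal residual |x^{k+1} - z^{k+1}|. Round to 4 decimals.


ADMM iteration with rho = 5.0, z^k = -0.4688, u^k = 1.1705
Step 1: x-update.
Minimize 8*x^2 + 3*x + (5.0/2)*(x + 0.4688 + 1.1705)^2
FOC: (2*8 + 5.0)*x = -3 + 5.0*(-0.4688 - 1.1705)
x^{k+1} = -0.5332
Step 2: z-update.
Minimize 4*z^2 - 1*z + (5.0/2)*(-0.5332 - z + 1.1705)^2
FOC: (2*4 + 5.0)*z = 1 + 5.0*(-0.5332 + 1.1705)
z^{k+1} = 0.3221
Step 3: u-update.
u^{k+1} = 1.1705 - 0.5332 - 0.3221 = 0.3153
Step 4: Primal residual = |-0.5332 - 0.3221| = 0.8552


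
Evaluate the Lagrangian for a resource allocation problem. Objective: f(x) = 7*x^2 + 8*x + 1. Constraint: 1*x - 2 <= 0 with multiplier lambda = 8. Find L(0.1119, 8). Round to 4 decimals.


Step 1: Evaluate f(x).
f(0.1119) = 7*0.1119^2 + 8*0.1119 + 1 = 1.9829
Step 2: Evaluate g(x).
g(0.1119) = 1*0.1119 - 2 = -1.8881
Step 3: Compute Lagrangian.
L = 1.9829 + 8*-1.8881 = -13.1219


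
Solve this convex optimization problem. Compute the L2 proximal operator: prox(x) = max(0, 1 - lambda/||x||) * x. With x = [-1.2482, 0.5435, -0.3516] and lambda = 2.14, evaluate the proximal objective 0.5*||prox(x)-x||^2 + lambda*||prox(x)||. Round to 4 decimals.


Step 1: Compute ||x||.
||x|| = 1.4061
Step 2: Compute scaling factor.
scale = max(0, 1 - 2.14/1.4061) = 0.0
Step 3: prox(x) = [-0.0, 0.0, -0.0]
||prox(x)|| = 0.0
Step 4: Proximal objective.
0.5*||prox-x||^2 = 0.9885
lambda*||prox|| = 0.0
Total = 0.9885


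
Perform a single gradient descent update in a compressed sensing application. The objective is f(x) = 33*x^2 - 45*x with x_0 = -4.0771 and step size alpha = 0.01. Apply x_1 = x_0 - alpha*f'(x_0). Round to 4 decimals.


We compute the gradient at x_0 and apply the update.
f'(x) = 66*x - 45
f'(-4.0771) = 66*-4.0771 - 45 = -314.0886
x_1 = -4.0771 - 0.01*-314.0886 = -0.9362


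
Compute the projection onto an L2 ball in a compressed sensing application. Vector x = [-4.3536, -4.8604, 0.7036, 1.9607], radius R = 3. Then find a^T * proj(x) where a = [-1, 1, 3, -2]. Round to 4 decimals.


Step 1: Compute ||x|| (intermediates to 6 decimals).
||x|| = sqrt((-4.3536)^2 + (-4.8604)^2 + 0.7036^2 + 1.9607^2) = 6.849578
Step 2: Project.
Since ||x|| > R, scale = R/||x|| = 3/6.849578 = 0.437983, proj(x) = scale * x
proj(x) = [-1.906803, -2.128773, 0.308165, 0.858753]
Step 3: Dot product.
a^T * proj(x) = -1*(-1.906803) + 1*(-2.128773) + 3*0.308165 - 2*0.858753 = -1.015


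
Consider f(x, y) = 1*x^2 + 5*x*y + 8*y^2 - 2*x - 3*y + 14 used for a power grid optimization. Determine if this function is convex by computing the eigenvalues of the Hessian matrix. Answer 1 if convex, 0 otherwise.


The Hessian of f(x,y) = 1*x^2 + 5*x*y + 8*y^2 - 2*x - 3*y + 14 is:
H = [[2, 5], [5, 16]]
Trace = 2 + 16 = 18
Determinant = 2*16 - (5)^2 = 7
Discriminant = (18)^2 - 4*7 = 296.0
Eigenvalues: lambda_1 = 0.3977, lambda_2 = 17.6023
The function is convex.

1


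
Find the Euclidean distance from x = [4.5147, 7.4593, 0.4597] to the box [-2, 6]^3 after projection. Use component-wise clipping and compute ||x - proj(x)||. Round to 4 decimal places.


Project each component onto [-2, 6].
clip(4.5147) = 4.5147, clip(7.4593) = 6.0, clip(0.4597) = 0.4597
Projection = [4.5147, 6.0, 0.4597]
Squared diffs: [0.0, 2.1296, 0.0]
Distance = sqrt(2.1296) = 1.4593


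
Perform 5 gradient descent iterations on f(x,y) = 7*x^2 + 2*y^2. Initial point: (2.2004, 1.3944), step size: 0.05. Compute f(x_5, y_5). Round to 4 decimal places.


Gradient descent on f(x,y) = 7*x^2 + 2*y^2.
Starting point: (2.2004, 1.3944), alpha = 0.05
Step 1: grad_x = 2*7*2.2004 = 30.8056, grad_y = 2*2*1.3944 = 5.5776
  x_1 = 2.2004 - 0.05*30.8056 = 0.6601
  y_1 = 1.3944 - 0.05*5.5776 = 1.1155
Step 2: grad_x = 2*7*0.6601 = 9.2417, grad_y = 2*2*1.1155 = 4.4621
  x_2 = 0.6601 - 0.05*9.2417 = 0.198
  y_2 = 1.1155 - 0.05*4.4621 = 0.8924
Step 3: grad_x = 2*7*0.198 = 2.7725, grad_y = 2*2*0.8924 = 3.5697
  x_3 = 0.198 - 0.05*2.7725 = 0.0594
  y_3 = 0.8924 - 0.05*3.5697 = 0.7139
Step 4: grad_x = 2*7*0.0594 = 0.8318, grad_y = 2*2*0.7139 = 2.8557
  x_4 = 0.0594 - 0.05*0.8318 = 0.0178
  y_4 = 0.7139 - 0.05*2.8557 = 0.5711
Step 5: grad_x = 2*7*0.0178 = 0.2495, grad_y = 2*2*0.5711 = 2.2846
  x_5 = 0.0178 - 0.05*0.2495 = 0.0053
  y_5 = 0.5711 - 0.05*2.2846 = 0.4569
f(0.0053, 0.4569) = 7*0.0053^2 + 2*0.4569^2 = 0.4177


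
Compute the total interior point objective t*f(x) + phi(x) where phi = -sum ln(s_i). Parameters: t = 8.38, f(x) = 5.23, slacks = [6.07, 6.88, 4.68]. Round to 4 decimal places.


Step 1: Compute log-barrier.
ln values: [1.8034, 1.9286, 1.5433]
phi = -(1.8034 + 1.9286 + 1.5433) = -5.2753
Step 2: Compute augmented objective.
t*f(x) = 8.38*5.23 = 43.8274
Total = 43.8274 - 5.2753 = 38.5521


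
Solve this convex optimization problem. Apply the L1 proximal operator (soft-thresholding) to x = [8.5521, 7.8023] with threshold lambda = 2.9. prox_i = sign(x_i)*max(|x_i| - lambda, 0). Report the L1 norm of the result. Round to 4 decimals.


Soft-thresholding with lambda = 2.9:
prox(8.5521) = sign(8.5521)*max(|8.5521| - 2.9, 0) = 5.6521
prox(7.8023) = sign(7.8023)*max(|7.8023| - 2.9, 0) = 4.9023
prox(x) = [5.6521, 4.9023]
||prox(x)||_1 = 5.6521 + 4.9023 = 10.5544


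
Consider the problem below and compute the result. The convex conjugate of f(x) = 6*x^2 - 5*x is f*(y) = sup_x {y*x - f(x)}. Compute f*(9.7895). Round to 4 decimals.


f*(y) = sup_x {y*x - a*x^2 - b*x} = sup_x {(y-b)*x - a*x^2}
FOC: (y - b) - 2a*x = 0 => x* = (y - b)/(2a)
x* = (9.7895 + 5)/(2*6) = 1.2325
f*(9.7895) = (y-b)^2/(4a) = (9.7895 + 5)^2/(4*6)
= 218.7293/24 = 9.1137


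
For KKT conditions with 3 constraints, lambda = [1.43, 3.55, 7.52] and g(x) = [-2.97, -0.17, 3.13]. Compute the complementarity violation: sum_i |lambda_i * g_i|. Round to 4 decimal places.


KKT complementary slackness check:
lambda_1 * g_1 = 1.43 * -2.97 = -4.2471
lambda_2 * g_2 = 3.55 * -0.17 = -0.6035
lambda_3 * g_3 = 7.52 * 3.13 = 23.5376
Total violation = 4.2471 + 0.6035 + 23.5376 = 28.3882


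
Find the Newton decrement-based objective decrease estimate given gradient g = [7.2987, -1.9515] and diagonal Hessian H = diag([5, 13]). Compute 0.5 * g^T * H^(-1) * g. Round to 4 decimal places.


Step 1: H is diagonal, so H^(-1) * g = [1.4597, -0.1501].
Step 2: g^T H^(-1) g = sum_i g_i^2 / H_ii
  = (7.2987)^2/5 + (-1.9515)^2/13
  = 10.6542 + 0.293 = 10.9472
Step 3: Objective decrease = 0.5 * g^T H^(-1) g = 5.4736


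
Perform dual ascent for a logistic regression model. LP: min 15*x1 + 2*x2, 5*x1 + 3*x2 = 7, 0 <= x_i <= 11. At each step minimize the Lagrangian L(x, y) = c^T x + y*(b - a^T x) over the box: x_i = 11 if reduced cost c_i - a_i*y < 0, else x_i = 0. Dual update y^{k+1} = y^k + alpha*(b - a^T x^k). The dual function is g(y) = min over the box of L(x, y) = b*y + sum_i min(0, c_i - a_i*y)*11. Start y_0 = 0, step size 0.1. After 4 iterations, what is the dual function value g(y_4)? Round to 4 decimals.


Dual ascent for LP: min 15*x1 + 2*x2, 5*x1 + 3*x2 = 7, 0 <= x_i <= 11
Step 1: y^k = 0.0, reduced costs: (15.0, 2.0)
  x^k = (0.0, 0.0), subgradient = b - a^T x = 7.0
  y^{k+1} = 0.0 + 0.1*7.0 = 0.7
Step 2: y^k = 0.7, reduced costs: (11.5, -0.1)
  x^k = (0.0, 11.0), subgradient = b - a^T x = -26.0
  y^{k+1} = 0.7 + 0.1*-26.0 = -1.9
Step 3: y^k = -1.9, reduced costs: (24.5, 7.7)
  x^k = (0.0, 0.0), subgradient = b - a^T x = 7.0
  y^{k+1} = -1.9 + 0.1*7.0 = -1.2
Step 4: y^k = -1.2, reduced costs: (21.0, 5.6)
  x^k = (0.0, 0.0), subgradient = b - a^T x = 7.0
  y^{k+1} = -1.2 + 0.1*7.0 = -0.5
Dual objective at y_4 = -0.5: reduced costs (17.5, 3.5), box minimizer x = (0.0, 0.0)
g(y_4) = b*y + (c1 - a1*y)*x1 + (c2 - a2*y)*x2 = 7*(-0.5) + 17.5*0.0 + 3.5*0.0 = -3.5 + 0.0 + 0.0 = -3.5


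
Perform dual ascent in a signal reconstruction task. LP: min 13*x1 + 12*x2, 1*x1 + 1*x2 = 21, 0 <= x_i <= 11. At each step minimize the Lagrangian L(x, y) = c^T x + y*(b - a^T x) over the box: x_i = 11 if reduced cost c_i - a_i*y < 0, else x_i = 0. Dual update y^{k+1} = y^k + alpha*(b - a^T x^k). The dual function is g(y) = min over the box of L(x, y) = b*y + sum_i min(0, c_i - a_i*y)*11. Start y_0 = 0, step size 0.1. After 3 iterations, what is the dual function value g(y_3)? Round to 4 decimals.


Dual ascent for LP: min 13*x1 + 12*x2, 1*x1 + 1*x2 = 21, 0 <= x_i <= 11
Step 1: y^k = 0.0, reduced costs: (13.0, 12.0)
  x^k = (0.0, 0.0), subgradient = b - a^T x = 21.0
  y^{k+1} = 0.0 + 0.1*21.0 = 2.1
Step 2: y^k = 2.1, reduced costs: (10.9, 9.9)
  x^k = (0.0, 0.0), subgradient = b - a^T x = 21.0
  y^{k+1} = 2.1 + 0.1*21.0 = 4.2
Step 3: y^k = 4.2, reduced costs: (8.8, 7.8)
  x^k = (0.0, 0.0), subgradient = b - a^T x = 21.0
  y^{k+1} = 4.2 + 0.1*21.0 = 6.3
Dual objective at y_3 = 6.3: reduced costs (6.7, 5.7), box minimizer x = (0.0, 0.0)
g(y_3) = b*y + (c1 - a1*y)*x1 + (c2 - a2*y)*x2 = 21*6.3 + 6.7*0.0 + 5.7*0.0 = 132.3 + 0.0 + 0.0 = 132.3


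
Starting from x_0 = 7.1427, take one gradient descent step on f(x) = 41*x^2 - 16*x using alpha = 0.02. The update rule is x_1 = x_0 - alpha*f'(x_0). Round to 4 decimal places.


We compute the gradient at x_0 and apply the update.
f'(x) = 82*x - 16
f'(7.1427) = 82*7.1427 - 16 = 569.7014
x_1 = 7.1427 - 0.02*569.7014 = -4.2513


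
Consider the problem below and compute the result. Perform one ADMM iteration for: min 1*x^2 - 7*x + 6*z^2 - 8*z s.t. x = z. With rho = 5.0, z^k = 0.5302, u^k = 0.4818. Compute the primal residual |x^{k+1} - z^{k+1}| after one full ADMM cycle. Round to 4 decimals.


ADMM iteration with rho = 5.0, z^k = 0.5302, u^k = 0.4818
Step 1: x-update.
Minimize 1*x^2 - 7*x + (5.0/2)*(x - 0.5302 + 0.4818)^2
FOC: (2*1 + 5.0)*x = 7 + 5.0*(0.5302 - 0.4818)
x^{k+1} = 1.0346
Step 2: z-update.
Minimize 6*z^2 - 8*z + (5.0/2)*(1.0346 - z + 0.4818)^2
FOC: (2*6 + 5.0)*z = 8 + 5.0*(1.0346 + 0.4818)
z^{k+1} = 0.9166
Step 3: u-update.
u^{k+1} = 0.4818 + 1.0346 - 0.9166 = 0.5998
Step 4: Primal residual = |1.0346 - 0.9166| = 0.118


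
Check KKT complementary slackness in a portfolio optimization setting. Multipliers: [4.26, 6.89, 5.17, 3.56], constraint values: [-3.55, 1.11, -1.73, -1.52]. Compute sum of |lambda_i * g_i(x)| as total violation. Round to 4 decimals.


KKT complementary slackness check:
lambda_1 * g_1 = 4.26 * -3.55 = -15.123
lambda_2 * g_2 = 6.89 * 1.11 = 7.6479
lambda_3 * g_3 = 5.17 * -1.73 = -8.9441
lambda_4 * g_4 = 3.56 * -1.52 = -5.4112
Total violation = 15.123 + 7.6479 + 8.9441 + 5.4112 = 37.1262


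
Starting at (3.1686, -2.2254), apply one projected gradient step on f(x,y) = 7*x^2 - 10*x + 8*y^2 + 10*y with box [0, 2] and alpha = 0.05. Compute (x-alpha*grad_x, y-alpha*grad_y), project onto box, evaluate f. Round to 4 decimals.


Step 1: Compute gradient at (3.1686, -2.2254).
grad_x = 2*7*3.1686 - 10 = 34.3604
grad_y = 2*8*-2.2254 + 10 = -25.6064
Step 2: Gradient step.
x_raw = 3.1686 - 0.05*34.3604 = 1.4506
y_raw = -2.2254 - 0.05*-25.6064 = -0.9451
Step 3: Project onto [0, 2].
x_proj = clip(1.4506) = 1.4506
y_proj = clip(-0.9451) = 0.0
Step 4: Evaluate f.
f(1.4506, 0.0) = 0.2235


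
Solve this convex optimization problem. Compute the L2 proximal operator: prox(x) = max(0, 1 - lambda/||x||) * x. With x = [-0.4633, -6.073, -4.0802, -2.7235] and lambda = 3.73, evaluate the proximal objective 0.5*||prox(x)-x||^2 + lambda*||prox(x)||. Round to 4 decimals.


Step 1: Compute ||x||.
||x|| = 7.8206
Step 2: Compute scaling factor.
scale = max(0, 1 - 3.73/7.8206) = 0.5231
Step 3: prox(x) = [-0.2423, -3.1765, -2.1342, -1.4245]
||prox(x)|| = 4.0906
Step 4: Proximal objective.
0.5*||prox-x||^2 = 6.9565
lambda*||prox|| = 15.2579
Total = 22.2143


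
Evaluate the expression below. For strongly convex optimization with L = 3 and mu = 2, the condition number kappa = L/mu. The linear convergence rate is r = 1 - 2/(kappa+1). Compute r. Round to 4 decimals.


Step 1: Compute the condition number.
kappa = L/mu = 3/2 = 1.5
Step 2: Compute the convergence rate.
r = 1 - 2/(kappa + 1) = 1 - 2*mu/(L + mu) = (L - mu)/(L + mu) = 1/5 = 0.2


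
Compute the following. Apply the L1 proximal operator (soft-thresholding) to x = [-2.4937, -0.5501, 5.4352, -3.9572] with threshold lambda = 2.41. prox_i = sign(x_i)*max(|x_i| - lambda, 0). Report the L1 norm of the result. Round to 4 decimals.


Soft-thresholding with lambda = 2.41:
prox(-2.4937) = sign(-2.4937)*max(|-2.4937| - 2.41, 0) = -0.0837
prox(-0.5501) = sign(-0.5501)*max(|-0.5501| - 2.41, 0) = 0.0
prox(5.4352) = sign(5.4352)*max(|5.4352| - 2.41, 0) = 3.0252
prox(-3.9572) = sign(-3.9572)*max(|-3.9572| - 2.41, 0) = -1.5472
prox(x) = [-0.0837, 0.0, 3.0252, -1.5472]
||prox(x)||_1 = 0.0837 + 0.0 + 3.0252 + 1.5472 = 4.6561


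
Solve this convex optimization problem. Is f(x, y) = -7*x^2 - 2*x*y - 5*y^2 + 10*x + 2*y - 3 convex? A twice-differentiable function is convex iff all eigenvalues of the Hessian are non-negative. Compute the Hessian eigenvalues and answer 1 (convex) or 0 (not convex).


The Hessian of f(x,y) = -7*x^2 - 2*x*y - 5*y^2 + 10*x + 2*y - 3 is:
H = [[-14, -2], [-2, -10]]
Trace = -14 - 10 = -24
Determinant = -14*-10 - (-2)^2 = 136
Discriminant = (-24)^2 - 4*136 = 32.0
Eigenvalues: lambda_1 = -14.8284, lambda_2 = -9.1716
The function is not convex.

0


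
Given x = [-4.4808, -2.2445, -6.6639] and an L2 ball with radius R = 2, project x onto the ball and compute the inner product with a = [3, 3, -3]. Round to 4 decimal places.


Step 1: Compute ||x|| (intermediates to 6 decimals).
||x|| = sqrt((-4.4808)^2 + (-2.2445)^2 + (-6.6639)^2) = 8.33804
Step 2: Project.
Since ||x|| > R, scale = R/||x|| = 2/8.33804 = 0.239865, proj(x) = scale * x
proj(x) = [-1.074787, -0.538377, -1.598436]
Step 3: Dot product.
a^T * proj(x) = 3*(-1.074787) + 3*(-0.538377) - 3*(-1.598436) = -0.0442


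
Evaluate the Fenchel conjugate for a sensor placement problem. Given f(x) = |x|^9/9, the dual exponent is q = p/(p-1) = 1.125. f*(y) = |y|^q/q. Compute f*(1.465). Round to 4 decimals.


The conjugate exponent q satisfies 1/p + 1/q = 1.
p = 9, so q = 9/(9 - 1) = 1.125
|y|^q = 1.465^1.125 = 1.5366
f*(1.465) = 1.5366 / 1.125 = 1.3659


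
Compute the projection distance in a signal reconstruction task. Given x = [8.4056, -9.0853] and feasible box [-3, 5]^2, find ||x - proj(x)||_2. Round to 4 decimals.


Project each component onto [-3, 5].
clip(8.4056) = 5.0, clip(-9.0853) = -3.0
Projection = [5.0, -3.0]
Squared diffs: [11.5981, 37.0309]
Distance = sqrt(48.629) = 6.9734


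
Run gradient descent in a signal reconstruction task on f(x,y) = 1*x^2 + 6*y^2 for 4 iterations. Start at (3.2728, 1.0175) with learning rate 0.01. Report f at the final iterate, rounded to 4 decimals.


Gradient descent on f(x,y) = 1*x^2 + 6*y^2.
Starting point: (3.2728, 1.0175), alpha = 0.01
Step 1: grad_x = 2*1*3.2728 = 6.5456, grad_y = 2*6*1.0175 = 12.21
  x_1 = 3.2728 - 0.01*6.5456 = 3.2073
  y_1 = 1.0175 - 0.01*12.21 = 0.8954
Step 2: grad_x = 2*1*3.2073 = 6.4147, grad_y = 2*6*0.8954 = 10.7448
  x_2 = 3.2073 - 0.01*6.4147 = 3.1432
  y_2 = 0.8954 - 0.01*10.7448 = 0.788
Step 3: grad_x = 2*1*3.1432 = 6.2864, grad_y = 2*6*0.788 = 9.4554
  x_3 = 3.1432 - 0.01*6.2864 = 3.0803
  y_3 = 0.788 - 0.01*9.4554 = 0.6934
Step 4: grad_x = 2*1*3.0803 = 6.1607, grad_y = 2*6*0.6934 = 8.3208
  x_4 = 3.0803 - 0.01*6.1607 = 3.0187
  y_4 = 0.6934 - 0.01*8.3208 = 0.6102
f(3.0187, 0.6102) = 1*3.0187^2 + 6*0.6102^2 = 11.3467


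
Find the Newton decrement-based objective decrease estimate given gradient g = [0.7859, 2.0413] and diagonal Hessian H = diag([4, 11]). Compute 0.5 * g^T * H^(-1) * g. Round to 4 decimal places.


Step 1: H is diagonal, so H^(-1) * g = [0.1965, 0.1856].
Step 2: g^T H^(-1) g = sum_i g_i^2 / H_ii
  = (0.7859)^2/4 + (2.0413)^2/11
  = 0.1544 + 0.3788 = 0.5332
Step 3: Objective decrease = 0.5 * g^T H^(-1) g = 0.2666


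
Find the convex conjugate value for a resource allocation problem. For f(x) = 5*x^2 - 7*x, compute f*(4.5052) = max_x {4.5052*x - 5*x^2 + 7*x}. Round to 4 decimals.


f*(y) = sup_x {y*x - a*x^2 - b*x} = sup_x {(y-b)*x - a*x^2}
FOC: (y - b) - 2a*x = 0 => x* = (y - b)/(2a)
x* = (4.5052 + 7)/(2*5) = 1.1505
f*(4.5052) = (y-b)^2/(4a) = (4.5052 + 7)^2/(4*5)
= 132.3696/20 = 6.6185


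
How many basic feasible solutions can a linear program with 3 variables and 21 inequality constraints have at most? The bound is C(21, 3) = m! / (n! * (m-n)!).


Each vertex corresponds to some choice of n active constraints out of m, so the number of vertices is at most C(m, n) = m! / (n!(m-n)!).
m = 21, n = 3
Numerator: 21 * 20 * 19
Denominator: 3! = 6
C(21, 3) = 1330


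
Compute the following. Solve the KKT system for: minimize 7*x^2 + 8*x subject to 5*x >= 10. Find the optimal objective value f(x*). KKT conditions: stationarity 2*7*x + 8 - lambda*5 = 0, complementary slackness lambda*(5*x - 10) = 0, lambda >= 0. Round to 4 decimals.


Step 1: Try lambda = 0 (constraint inactive).
x_unc = -8/(2*7) = -0.5714
Check: 5*-0.5714 = -2.857 < 10 -- violated!
Step 2: Constraint must be active: 5*x = 10
x* = 10/5 = 2.0
lambda = (2*7*2.0 + 8)/5 = 7.2
Step 3: Compute optimal value.
f(x*) = 7*2.0^2 + 8*2.0 = 44.0


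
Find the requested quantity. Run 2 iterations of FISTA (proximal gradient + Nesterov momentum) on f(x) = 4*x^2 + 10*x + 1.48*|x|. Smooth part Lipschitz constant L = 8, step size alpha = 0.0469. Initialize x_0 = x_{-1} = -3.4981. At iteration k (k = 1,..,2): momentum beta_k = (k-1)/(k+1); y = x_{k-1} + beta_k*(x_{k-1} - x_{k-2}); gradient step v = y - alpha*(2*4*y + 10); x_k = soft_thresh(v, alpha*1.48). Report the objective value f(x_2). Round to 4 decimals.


FISTA on f(x) = 4*x^2 + 10*x + 1.48*|x|
L = 8, alpha = 0.0469
Iteration 1: beta = 0.0, y = -3.4981 + 0.0*(-3.4981 + 3.4981) = -3.4981
  grad(y) = -17.9848, v = y - alpha*grad = -2.6546
  prox(v) = soft_thresh(-2.6546, 0.0694) = -2.5852
Iteration 2: beta = 0.3333, y = -2.5852 + 0.3333*(-2.5852 + 3.4981) = -2.2809
  grad(y) = -8.2472, v = y - alpha*grad = -1.8941
  prox(v) = soft_thresh(-1.8941, 0.0694) = -1.8247
f(x_2) = 4*(-1.8247)^2 + 10*(-1.8247) + 1.48*|-1.8247| = -2.2284


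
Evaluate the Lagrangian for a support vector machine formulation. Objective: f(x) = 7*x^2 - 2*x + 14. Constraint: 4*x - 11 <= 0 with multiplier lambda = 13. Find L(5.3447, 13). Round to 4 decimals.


Step 1: Evaluate f(x).
f(5.3447) = 7*5.3447^2 - 2*5.3447 + 14 = 203.2713
Step 2: Evaluate g(x).
g(5.3447) = 4*5.3447 - 11 = 10.3788
Step 3: Compute Lagrangian.
L = 203.2713 + 13*10.3788 = 338.1957


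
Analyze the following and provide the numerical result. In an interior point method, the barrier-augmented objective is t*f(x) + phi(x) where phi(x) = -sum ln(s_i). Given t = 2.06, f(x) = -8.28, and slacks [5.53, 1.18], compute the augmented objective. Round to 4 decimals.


Step 1: Compute log-barrier.
ln values: [1.7102, 0.1655]
phi = -(1.7102 + 0.1655) = -1.8757
Step 2: Compute augmented objective.
t*f(x) = 2.06*-8.28 = -17.0568
Total = -17.0568 - 1.8757 = -18.9325


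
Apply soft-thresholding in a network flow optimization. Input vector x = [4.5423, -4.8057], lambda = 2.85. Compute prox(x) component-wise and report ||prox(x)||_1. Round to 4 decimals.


Soft-thresholding with lambda = 2.85:
prox(4.5423) = sign(4.5423)*max(|4.5423| - 2.85, 0) = 1.6923
prox(-4.8057) = sign(-4.8057)*max(|-4.8057| - 2.85, 0) = -1.9557
prox(x) = [1.6923, -1.9557]
||prox(x)||_1 = 1.6923 + 1.9557 = 3.648


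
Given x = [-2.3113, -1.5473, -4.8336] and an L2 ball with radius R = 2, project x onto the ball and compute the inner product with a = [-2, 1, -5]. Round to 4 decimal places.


Step 1: Compute ||x|| (intermediates to 6 decimals).
||x|| = sqrt((-2.3113)^2 + (-1.5473)^2 + (-4.8336)^2) = 5.576731
Step 2: Project.
Since ||x|| > R, scale = R/||x|| = 2/5.576731 = 0.358633, proj(x) = scale * x
proj(x) = [-0.828908, -0.554913, -1.733488]
Step 3: Dot product.
a^T * proj(x) = -2*(-0.828908) + 1*(-0.554913) - 5*(-1.733488) = 9.7703


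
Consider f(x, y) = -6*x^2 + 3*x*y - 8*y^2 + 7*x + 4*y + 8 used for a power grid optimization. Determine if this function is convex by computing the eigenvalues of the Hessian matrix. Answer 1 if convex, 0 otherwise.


The Hessian of f(x,y) = -6*x^2 + 3*x*y - 8*y^2 + 7*x + 4*y + 8 is:
H = [[-12, 3], [3, -16]]
Trace = -12 - 16 = -28
Determinant = -12*-16 - (3)^2 = 183
Discriminant = (-28)^2 - 4*183 = 52.0
Eigenvalues: lambda_1 = -17.6056, lambda_2 = -10.3944
The function is not convex.

0


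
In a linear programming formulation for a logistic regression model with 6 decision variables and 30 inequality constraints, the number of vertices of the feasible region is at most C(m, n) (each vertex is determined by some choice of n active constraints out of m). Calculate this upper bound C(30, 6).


Each vertex corresponds to some choice of n active constraints out of m, so the number of vertices is at most C(m, n) = m! / (n!(m-n)!).
m = 30, n = 6
Numerator: 30 * 29 * 28 * 27 * 26 * 25
Denominator: 6! = 720
C(30, 6) = 593775


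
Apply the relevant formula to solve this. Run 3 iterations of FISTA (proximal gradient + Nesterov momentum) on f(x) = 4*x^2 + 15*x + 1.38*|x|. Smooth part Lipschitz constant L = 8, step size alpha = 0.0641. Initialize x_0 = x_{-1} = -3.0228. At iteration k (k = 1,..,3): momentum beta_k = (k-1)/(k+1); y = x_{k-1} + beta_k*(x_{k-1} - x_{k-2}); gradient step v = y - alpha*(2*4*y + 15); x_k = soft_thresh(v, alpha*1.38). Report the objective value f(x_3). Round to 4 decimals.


FISTA on f(x) = 4*x^2 + 15*x + 1.38*|x|
L = 8, alpha = 0.0641
Iteration 1: beta = 0.0, y = -3.0228 + 0.0*(-3.0228 + 3.0228) = -3.0228
  grad(y) = -9.1824, v = y - alpha*grad = -2.4342
  prox(v) = soft_thresh(-2.4342, 0.0885) = -2.3458
Iteration 2: beta = 0.3333, y = -2.3458 + 0.3333*(-2.3458 + 3.0228) = -2.1201
  grad(y) = -1.9605, v = y - alpha*grad = -1.9944
  prox(v) = soft_thresh(-1.9944, 0.0885) = -1.9059
Iteration 3: beta = 0.5, y = -1.9059 + 0.5*(-1.9059 + 2.3458) = -1.686
  grad(y) = 1.5117, v = y - alpha*grad = -1.7829
  prox(v) = soft_thresh(-1.7829, 0.0885) = -1.6945
f(x_3) = 4*(-1.6945)^2 + 15*(-1.6945) + 1.38*|-1.6945| = -11.5938


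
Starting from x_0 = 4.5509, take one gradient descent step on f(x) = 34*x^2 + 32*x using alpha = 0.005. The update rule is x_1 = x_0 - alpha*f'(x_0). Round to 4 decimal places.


We compute the gradient at x_0 and apply the update.
f'(x) = 68*x + 32
f'(4.5509) = 68*4.5509 + 32 = 341.4612
x_1 = 4.5509 - 0.005*341.4612 = 2.8436


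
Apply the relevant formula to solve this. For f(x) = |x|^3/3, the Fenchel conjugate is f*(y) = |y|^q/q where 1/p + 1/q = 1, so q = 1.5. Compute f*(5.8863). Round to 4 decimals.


The conjugate exponent q satisfies 1/p + 1/q = 1.
p = 3, so q = 3/(3 - 1) = 1.5
|y|^q = 5.8863^1.5 = 14.2812
f*(5.8863) = 14.2812 / 1.5 = 9.5208
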